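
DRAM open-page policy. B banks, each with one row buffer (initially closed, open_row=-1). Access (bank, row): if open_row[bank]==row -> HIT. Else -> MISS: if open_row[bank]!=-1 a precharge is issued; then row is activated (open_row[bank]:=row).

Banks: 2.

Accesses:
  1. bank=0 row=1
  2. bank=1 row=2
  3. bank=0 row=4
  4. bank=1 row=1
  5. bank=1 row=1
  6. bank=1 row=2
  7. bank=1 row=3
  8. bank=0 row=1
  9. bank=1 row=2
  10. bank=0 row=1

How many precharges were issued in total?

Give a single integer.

Acc 1: bank0 row1 -> MISS (open row1); precharges=0
Acc 2: bank1 row2 -> MISS (open row2); precharges=0
Acc 3: bank0 row4 -> MISS (open row4); precharges=1
Acc 4: bank1 row1 -> MISS (open row1); precharges=2
Acc 5: bank1 row1 -> HIT
Acc 6: bank1 row2 -> MISS (open row2); precharges=3
Acc 7: bank1 row3 -> MISS (open row3); precharges=4
Acc 8: bank0 row1 -> MISS (open row1); precharges=5
Acc 9: bank1 row2 -> MISS (open row2); precharges=6
Acc 10: bank0 row1 -> HIT

Answer: 6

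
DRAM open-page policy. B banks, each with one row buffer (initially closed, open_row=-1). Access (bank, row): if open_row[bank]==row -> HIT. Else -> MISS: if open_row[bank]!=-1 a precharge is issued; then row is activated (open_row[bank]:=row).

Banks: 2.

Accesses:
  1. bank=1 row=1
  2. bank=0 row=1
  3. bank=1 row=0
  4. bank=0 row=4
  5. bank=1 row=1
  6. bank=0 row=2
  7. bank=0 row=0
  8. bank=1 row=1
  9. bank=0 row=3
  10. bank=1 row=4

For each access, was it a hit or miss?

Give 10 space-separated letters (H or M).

Answer: M M M M M M M H M M

Derivation:
Acc 1: bank1 row1 -> MISS (open row1); precharges=0
Acc 2: bank0 row1 -> MISS (open row1); precharges=0
Acc 3: bank1 row0 -> MISS (open row0); precharges=1
Acc 4: bank0 row4 -> MISS (open row4); precharges=2
Acc 5: bank1 row1 -> MISS (open row1); precharges=3
Acc 6: bank0 row2 -> MISS (open row2); precharges=4
Acc 7: bank0 row0 -> MISS (open row0); precharges=5
Acc 8: bank1 row1 -> HIT
Acc 9: bank0 row3 -> MISS (open row3); precharges=6
Acc 10: bank1 row4 -> MISS (open row4); precharges=7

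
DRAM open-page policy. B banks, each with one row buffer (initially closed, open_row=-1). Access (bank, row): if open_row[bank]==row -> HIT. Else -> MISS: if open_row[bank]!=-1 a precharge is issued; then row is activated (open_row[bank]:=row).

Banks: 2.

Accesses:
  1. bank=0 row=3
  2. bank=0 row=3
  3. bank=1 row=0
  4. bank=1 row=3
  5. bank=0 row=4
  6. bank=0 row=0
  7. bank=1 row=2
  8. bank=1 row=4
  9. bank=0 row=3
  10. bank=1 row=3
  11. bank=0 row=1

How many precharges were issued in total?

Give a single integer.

Acc 1: bank0 row3 -> MISS (open row3); precharges=0
Acc 2: bank0 row3 -> HIT
Acc 3: bank1 row0 -> MISS (open row0); precharges=0
Acc 4: bank1 row3 -> MISS (open row3); precharges=1
Acc 5: bank0 row4 -> MISS (open row4); precharges=2
Acc 6: bank0 row0 -> MISS (open row0); precharges=3
Acc 7: bank1 row2 -> MISS (open row2); precharges=4
Acc 8: bank1 row4 -> MISS (open row4); precharges=5
Acc 9: bank0 row3 -> MISS (open row3); precharges=6
Acc 10: bank1 row3 -> MISS (open row3); precharges=7
Acc 11: bank0 row1 -> MISS (open row1); precharges=8

Answer: 8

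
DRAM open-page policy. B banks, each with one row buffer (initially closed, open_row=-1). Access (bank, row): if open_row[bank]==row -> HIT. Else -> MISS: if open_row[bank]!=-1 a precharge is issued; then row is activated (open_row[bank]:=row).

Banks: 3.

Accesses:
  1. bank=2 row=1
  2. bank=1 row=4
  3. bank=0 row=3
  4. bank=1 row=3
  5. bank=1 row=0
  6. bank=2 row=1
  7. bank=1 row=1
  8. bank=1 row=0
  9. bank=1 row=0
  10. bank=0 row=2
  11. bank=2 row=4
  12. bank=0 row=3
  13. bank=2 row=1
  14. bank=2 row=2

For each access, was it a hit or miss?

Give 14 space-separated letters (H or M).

Answer: M M M M M H M M H M M M M M

Derivation:
Acc 1: bank2 row1 -> MISS (open row1); precharges=0
Acc 2: bank1 row4 -> MISS (open row4); precharges=0
Acc 3: bank0 row3 -> MISS (open row3); precharges=0
Acc 4: bank1 row3 -> MISS (open row3); precharges=1
Acc 5: bank1 row0 -> MISS (open row0); precharges=2
Acc 6: bank2 row1 -> HIT
Acc 7: bank1 row1 -> MISS (open row1); precharges=3
Acc 8: bank1 row0 -> MISS (open row0); precharges=4
Acc 9: bank1 row0 -> HIT
Acc 10: bank0 row2 -> MISS (open row2); precharges=5
Acc 11: bank2 row4 -> MISS (open row4); precharges=6
Acc 12: bank0 row3 -> MISS (open row3); precharges=7
Acc 13: bank2 row1 -> MISS (open row1); precharges=8
Acc 14: bank2 row2 -> MISS (open row2); precharges=9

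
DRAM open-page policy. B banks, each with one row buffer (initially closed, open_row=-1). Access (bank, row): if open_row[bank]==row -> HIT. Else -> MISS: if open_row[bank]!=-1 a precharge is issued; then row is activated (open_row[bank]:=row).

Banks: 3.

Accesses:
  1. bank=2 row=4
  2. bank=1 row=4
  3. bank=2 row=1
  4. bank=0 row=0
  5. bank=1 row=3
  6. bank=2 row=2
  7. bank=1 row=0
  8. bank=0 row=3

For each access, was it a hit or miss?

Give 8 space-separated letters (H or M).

Answer: M M M M M M M M

Derivation:
Acc 1: bank2 row4 -> MISS (open row4); precharges=0
Acc 2: bank1 row4 -> MISS (open row4); precharges=0
Acc 3: bank2 row1 -> MISS (open row1); precharges=1
Acc 4: bank0 row0 -> MISS (open row0); precharges=1
Acc 5: bank1 row3 -> MISS (open row3); precharges=2
Acc 6: bank2 row2 -> MISS (open row2); precharges=3
Acc 7: bank1 row0 -> MISS (open row0); precharges=4
Acc 8: bank0 row3 -> MISS (open row3); precharges=5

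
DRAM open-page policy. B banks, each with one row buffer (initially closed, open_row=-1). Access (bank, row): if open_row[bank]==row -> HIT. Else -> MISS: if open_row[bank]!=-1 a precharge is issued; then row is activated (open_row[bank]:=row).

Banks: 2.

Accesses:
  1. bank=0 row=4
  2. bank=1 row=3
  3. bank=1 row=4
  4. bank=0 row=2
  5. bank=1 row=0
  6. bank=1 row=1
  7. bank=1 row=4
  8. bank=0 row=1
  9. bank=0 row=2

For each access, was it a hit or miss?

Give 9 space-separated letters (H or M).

Answer: M M M M M M M M M

Derivation:
Acc 1: bank0 row4 -> MISS (open row4); precharges=0
Acc 2: bank1 row3 -> MISS (open row3); precharges=0
Acc 3: bank1 row4 -> MISS (open row4); precharges=1
Acc 4: bank0 row2 -> MISS (open row2); precharges=2
Acc 5: bank1 row0 -> MISS (open row0); precharges=3
Acc 6: bank1 row1 -> MISS (open row1); precharges=4
Acc 7: bank1 row4 -> MISS (open row4); precharges=5
Acc 8: bank0 row1 -> MISS (open row1); precharges=6
Acc 9: bank0 row2 -> MISS (open row2); precharges=7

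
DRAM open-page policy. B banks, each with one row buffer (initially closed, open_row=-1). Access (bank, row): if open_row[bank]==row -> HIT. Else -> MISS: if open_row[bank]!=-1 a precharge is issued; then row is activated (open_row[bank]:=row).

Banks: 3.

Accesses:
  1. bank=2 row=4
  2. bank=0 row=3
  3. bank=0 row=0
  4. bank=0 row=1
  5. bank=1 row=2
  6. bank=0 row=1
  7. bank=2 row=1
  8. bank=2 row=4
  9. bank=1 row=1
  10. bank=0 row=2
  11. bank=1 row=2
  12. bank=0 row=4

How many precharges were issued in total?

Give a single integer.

Answer: 8

Derivation:
Acc 1: bank2 row4 -> MISS (open row4); precharges=0
Acc 2: bank0 row3 -> MISS (open row3); precharges=0
Acc 3: bank0 row0 -> MISS (open row0); precharges=1
Acc 4: bank0 row1 -> MISS (open row1); precharges=2
Acc 5: bank1 row2 -> MISS (open row2); precharges=2
Acc 6: bank0 row1 -> HIT
Acc 7: bank2 row1 -> MISS (open row1); precharges=3
Acc 8: bank2 row4 -> MISS (open row4); precharges=4
Acc 9: bank1 row1 -> MISS (open row1); precharges=5
Acc 10: bank0 row2 -> MISS (open row2); precharges=6
Acc 11: bank1 row2 -> MISS (open row2); precharges=7
Acc 12: bank0 row4 -> MISS (open row4); precharges=8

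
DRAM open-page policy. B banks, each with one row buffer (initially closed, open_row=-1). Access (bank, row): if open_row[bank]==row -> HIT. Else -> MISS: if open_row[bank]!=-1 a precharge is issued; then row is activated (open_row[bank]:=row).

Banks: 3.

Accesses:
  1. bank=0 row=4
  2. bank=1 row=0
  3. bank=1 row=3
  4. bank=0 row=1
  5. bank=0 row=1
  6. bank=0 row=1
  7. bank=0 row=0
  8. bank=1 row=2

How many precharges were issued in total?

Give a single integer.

Answer: 4

Derivation:
Acc 1: bank0 row4 -> MISS (open row4); precharges=0
Acc 2: bank1 row0 -> MISS (open row0); precharges=0
Acc 3: bank1 row3 -> MISS (open row3); precharges=1
Acc 4: bank0 row1 -> MISS (open row1); precharges=2
Acc 5: bank0 row1 -> HIT
Acc 6: bank0 row1 -> HIT
Acc 7: bank0 row0 -> MISS (open row0); precharges=3
Acc 8: bank1 row2 -> MISS (open row2); precharges=4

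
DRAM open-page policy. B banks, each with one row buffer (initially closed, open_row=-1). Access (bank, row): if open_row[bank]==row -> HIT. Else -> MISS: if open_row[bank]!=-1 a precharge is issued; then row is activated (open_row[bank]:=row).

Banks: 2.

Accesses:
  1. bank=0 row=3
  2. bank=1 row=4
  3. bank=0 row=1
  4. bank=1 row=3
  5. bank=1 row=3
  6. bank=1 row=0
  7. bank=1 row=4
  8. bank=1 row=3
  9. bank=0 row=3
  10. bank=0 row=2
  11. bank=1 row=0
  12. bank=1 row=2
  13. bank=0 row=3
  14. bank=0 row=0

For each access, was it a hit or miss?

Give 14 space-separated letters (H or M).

Acc 1: bank0 row3 -> MISS (open row3); precharges=0
Acc 2: bank1 row4 -> MISS (open row4); precharges=0
Acc 3: bank0 row1 -> MISS (open row1); precharges=1
Acc 4: bank1 row3 -> MISS (open row3); precharges=2
Acc 5: bank1 row3 -> HIT
Acc 6: bank1 row0 -> MISS (open row0); precharges=3
Acc 7: bank1 row4 -> MISS (open row4); precharges=4
Acc 8: bank1 row3 -> MISS (open row3); precharges=5
Acc 9: bank0 row3 -> MISS (open row3); precharges=6
Acc 10: bank0 row2 -> MISS (open row2); precharges=7
Acc 11: bank1 row0 -> MISS (open row0); precharges=8
Acc 12: bank1 row2 -> MISS (open row2); precharges=9
Acc 13: bank0 row3 -> MISS (open row3); precharges=10
Acc 14: bank0 row0 -> MISS (open row0); precharges=11

Answer: M M M M H M M M M M M M M M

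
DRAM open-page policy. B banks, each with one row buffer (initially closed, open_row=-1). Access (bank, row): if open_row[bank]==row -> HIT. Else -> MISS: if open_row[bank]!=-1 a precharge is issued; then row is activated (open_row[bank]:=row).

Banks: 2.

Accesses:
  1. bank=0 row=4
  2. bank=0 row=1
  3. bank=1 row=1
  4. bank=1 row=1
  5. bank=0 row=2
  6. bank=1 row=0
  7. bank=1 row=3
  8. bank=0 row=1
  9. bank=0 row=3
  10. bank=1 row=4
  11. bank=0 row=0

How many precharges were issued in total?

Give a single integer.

Acc 1: bank0 row4 -> MISS (open row4); precharges=0
Acc 2: bank0 row1 -> MISS (open row1); precharges=1
Acc 3: bank1 row1 -> MISS (open row1); precharges=1
Acc 4: bank1 row1 -> HIT
Acc 5: bank0 row2 -> MISS (open row2); precharges=2
Acc 6: bank1 row0 -> MISS (open row0); precharges=3
Acc 7: bank1 row3 -> MISS (open row3); precharges=4
Acc 8: bank0 row1 -> MISS (open row1); precharges=5
Acc 9: bank0 row3 -> MISS (open row3); precharges=6
Acc 10: bank1 row4 -> MISS (open row4); precharges=7
Acc 11: bank0 row0 -> MISS (open row0); precharges=8

Answer: 8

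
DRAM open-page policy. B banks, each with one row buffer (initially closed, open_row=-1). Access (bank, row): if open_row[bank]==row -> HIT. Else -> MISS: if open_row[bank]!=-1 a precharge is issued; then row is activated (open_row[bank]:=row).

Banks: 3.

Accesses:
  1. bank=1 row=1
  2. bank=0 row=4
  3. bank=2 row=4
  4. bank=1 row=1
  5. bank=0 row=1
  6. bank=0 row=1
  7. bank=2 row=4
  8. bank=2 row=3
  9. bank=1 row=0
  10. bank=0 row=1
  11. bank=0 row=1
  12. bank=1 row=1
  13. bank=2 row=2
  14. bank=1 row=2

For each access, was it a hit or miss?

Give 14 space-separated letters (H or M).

Answer: M M M H M H H M M H H M M M

Derivation:
Acc 1: bank1 row1 -> MISS (open row1); precharges=0
Acc 2: bank0 row4 -> MISS (open row4); precharges=0
Acc 3: bank2 row4 -> MISS (open row4); precharges=0
Acc 4: bank1 row1 -> HIT
Acc 5: bank0 row1 -> MISS (open row1); precharges=1
Acc 6: bank0 row1 -> HIT
Acc 7: bank2 row4 -> HIT
Acc 8: bank2 row3 -> MISS (open row3); precharges=2
Acc 9: bank1 row0 -> MISS (open row0); precharges=3
Acc 10: bank0 row1 -> HIT
Acc 11: bank0 row1 -> HIT
Acc 12: bank1 row1 -> MISS (open row1); precharges=4
Acc 13: bank2 row2 -> MISS (open row2); precharges=5
Acc 14: bank1 row2 -> MISS (open row2); precharges=6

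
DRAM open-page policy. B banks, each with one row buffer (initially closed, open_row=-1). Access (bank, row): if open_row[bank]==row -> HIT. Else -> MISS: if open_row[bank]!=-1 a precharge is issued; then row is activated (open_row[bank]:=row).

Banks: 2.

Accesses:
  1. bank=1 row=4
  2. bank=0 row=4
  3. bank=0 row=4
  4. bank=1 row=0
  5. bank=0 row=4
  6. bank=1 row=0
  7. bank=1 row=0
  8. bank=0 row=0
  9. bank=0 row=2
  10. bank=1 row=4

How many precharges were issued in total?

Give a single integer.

Acc 1: bank1 row4 -> MISS (open row4); precharges=0
Acc 2: bank0 row4 -> MISS (open row4); precharges=0
Acc 3: bank0 row4 -> HIT
Acc 4: bank1 row0 -> MISS (open row0); precharges=1
Acc 5: bank0 row4 -> HIT
Acc 6: bank1 row0 -> HIT
Acc 7: bank1 row0 -> HIT
Acc 8: bank0 row0 -> MISS (open row0); precharges=2
Acc 9: bank0 row2 -> MISS (open row2); precharges=3
Acc 10: bank1 row4 -> MISS (open row4); precharges=4

Answer: 4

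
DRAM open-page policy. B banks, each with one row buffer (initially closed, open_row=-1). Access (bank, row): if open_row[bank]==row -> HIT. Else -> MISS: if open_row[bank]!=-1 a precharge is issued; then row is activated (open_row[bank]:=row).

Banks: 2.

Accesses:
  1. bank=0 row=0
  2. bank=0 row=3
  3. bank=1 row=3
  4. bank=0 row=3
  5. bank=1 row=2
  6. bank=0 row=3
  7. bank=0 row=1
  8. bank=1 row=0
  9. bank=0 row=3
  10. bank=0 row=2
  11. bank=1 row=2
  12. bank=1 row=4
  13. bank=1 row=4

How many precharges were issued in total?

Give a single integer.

Answer: 8

Derivation:
Acc 1: bank0 row0 -> MISS (open row0); precharges=0
Acc 2: bank0 row3 -> MISS (open row3); precharges=1
Acc 3: bank1 row3 -> MISS (open row3); precharges=1
Acc 4: bank0 row3 -> HIT
Acc 5: bank1 row2 -> MISS (open row2); precharges=2
Acc 6: bank0 row3 -> HIT
Acc 7: bank0 row1 -> MISS (open row1); precharges=3
Acc 8: bank1 row0 -> MISS (open row0); precharges=4
Acc 9: bank0 row3 -> MISS (open row3); precharges=5
Acc 10: bank0 row2 -> MISS (open row2); precharges=6
Acc 11: bank1 row2 -> MISS (open row2); precharges=7
Acc 12: bank1 row4 -> MISS (open row4); precharges=8
Acc 13: bank1 row4 -> HIT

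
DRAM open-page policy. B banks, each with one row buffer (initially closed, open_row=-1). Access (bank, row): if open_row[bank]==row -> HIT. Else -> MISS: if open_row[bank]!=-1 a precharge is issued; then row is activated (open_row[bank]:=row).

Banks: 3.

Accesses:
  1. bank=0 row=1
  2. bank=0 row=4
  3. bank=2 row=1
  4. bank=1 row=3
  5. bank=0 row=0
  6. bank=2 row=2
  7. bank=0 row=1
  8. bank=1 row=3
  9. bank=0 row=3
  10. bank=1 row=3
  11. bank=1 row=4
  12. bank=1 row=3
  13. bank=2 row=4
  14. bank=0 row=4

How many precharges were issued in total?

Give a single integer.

Answer: 9

Derivation:
Acc 1: bank0 row1 -> MISS (open row1); precharges=0
Acc 2: bank0 row4 -> MISS (open row4); precharges=1
Acc 3: bank2 row1 -> MISS (open row1); precharges=1
Acc 4: bank1 row3 -> MISS (open row3); precharges=1
Acc 5: bank0 row0 -> MISS (open row0); precharges=2
Acc 6: bank2 row2 -> MISS (open row2); precharges=3
Acc 7: bank0 row1 -> MISS (open row1); precharges=4
Acc 8: bank1 row3 -> HIT
Acc 9: bank0 row3 -> MISS (open row3); precharges=5
Acc 10: bank1 row3 -> HIT
Acc 11: bank1 row4 -> MISS (open row4); precharges=6
Acc 12: bank1 row3 -> MISS (open row3); precharges=7
Acc 13: bank2 row4 -> MISS (open row4); precharges=8
Acc 14: bank0 row4 -> MISS (open row4); precharges=9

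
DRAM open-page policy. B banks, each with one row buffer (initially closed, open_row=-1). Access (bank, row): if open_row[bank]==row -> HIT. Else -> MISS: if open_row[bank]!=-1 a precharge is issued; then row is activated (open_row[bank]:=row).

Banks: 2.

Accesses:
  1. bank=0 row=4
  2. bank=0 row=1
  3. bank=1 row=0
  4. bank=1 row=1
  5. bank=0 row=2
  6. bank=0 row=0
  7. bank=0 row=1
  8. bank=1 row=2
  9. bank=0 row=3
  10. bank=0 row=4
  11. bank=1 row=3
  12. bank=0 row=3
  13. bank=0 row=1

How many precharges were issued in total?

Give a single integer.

Acc 1: bank0 row4 -> MISS (open row4); precharges=0
Acc 2: bank0 row1 -> MISS (open row1); precharges=1
Acc 3: bank1 row0 -> MISS (open row0); precharges=1
Acc 4: bank1 row1 -> MISS (open row1); precharges=2
Acc 5: bank0 row2 -> MISS (open row2); precharges=3
Acc 6: bank0 row0 -> MISS (open row0); precharges=4
Acc 7: bank0 row1 -> MISS (open row1); precharges=5
Acc 8: bank1 row2 -> MISS (open row2); precharges=6
Acc 9: bank0 row3 -> MISS (open row3); precharges=7
Acc 10: bank0 row4 -> MISS (open row4); precharges=8
Acc 11: bank1 row3 -> MISS (open row3); precharges=9
Acc 12: bank0 row3 -> MISS (open row3); precharges=10
Acc 13: bank0 row1 -> MISS (open row1); precharges=11

Answer: 11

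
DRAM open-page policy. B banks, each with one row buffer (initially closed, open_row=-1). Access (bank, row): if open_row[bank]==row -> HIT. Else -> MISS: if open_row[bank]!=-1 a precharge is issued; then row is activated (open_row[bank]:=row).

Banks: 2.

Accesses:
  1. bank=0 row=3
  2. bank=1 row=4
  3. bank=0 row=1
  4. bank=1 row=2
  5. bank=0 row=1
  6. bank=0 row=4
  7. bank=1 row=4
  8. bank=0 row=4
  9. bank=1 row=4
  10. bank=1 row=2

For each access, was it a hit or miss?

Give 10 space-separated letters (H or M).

Answer: M M M M H M M H H M

Derivation:
Acc 1: bank0 row3 -> MISS (open row3); precharges=0
Acc 2: bank1 row4 -> MISS (open row4); precharges=0
Acc 3: bank0 row1 -> MISS (open row1); precharges=1
Acc 4: bank1 row2 -> MISS (open row2); precharges=2
Acc 5: bank0 row1 -> HIT
Acc 6: bank0 row4 -> MISS (open row4); precharges=3
Acc 7: bank1 row4 -> MISS (open row4); precharges=4
Acc 8: bank0 row4 -> HIT
Acc 9: bank1 row4 -> HIT
Acc 10: bank1 row2 -> MISS (open row2); precharges=5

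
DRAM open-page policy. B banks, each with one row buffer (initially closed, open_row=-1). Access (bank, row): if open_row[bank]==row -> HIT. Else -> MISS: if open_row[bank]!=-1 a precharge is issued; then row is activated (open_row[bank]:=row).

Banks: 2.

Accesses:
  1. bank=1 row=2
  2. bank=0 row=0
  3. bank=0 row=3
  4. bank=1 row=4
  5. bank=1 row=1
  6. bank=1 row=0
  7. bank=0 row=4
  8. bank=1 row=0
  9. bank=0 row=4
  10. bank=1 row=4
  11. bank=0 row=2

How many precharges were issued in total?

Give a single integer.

Answer: 7

Derivation:
Acc 1: bank1 row2 -> MISS (open row2); precharges=0
Acc 2: bank0 row0 -> MISS (open row0); precharges=0
Acc 3: bank0 row3 -> MISS (open row3); precharges=1
Acc 4: bank1 row4 -> MISS (open row4); precharges=2
Acc 5: bank1 row1 -> MISS (open row1); precharges=3
Acc 6: bank1 row0 -> MISS (open row0); precharges=4
Acc 7: bank0 row4 -> MISS (open row4); precharges=5
Acc 8: bank1 row0 -> HIT
Acc 9: bank0 row4 -> HIT
Acc 10: bank1 row4 -> MISS (open row4); precharges=6
Acc 11: bank0 row2 -> MISS (open row2); precharges=7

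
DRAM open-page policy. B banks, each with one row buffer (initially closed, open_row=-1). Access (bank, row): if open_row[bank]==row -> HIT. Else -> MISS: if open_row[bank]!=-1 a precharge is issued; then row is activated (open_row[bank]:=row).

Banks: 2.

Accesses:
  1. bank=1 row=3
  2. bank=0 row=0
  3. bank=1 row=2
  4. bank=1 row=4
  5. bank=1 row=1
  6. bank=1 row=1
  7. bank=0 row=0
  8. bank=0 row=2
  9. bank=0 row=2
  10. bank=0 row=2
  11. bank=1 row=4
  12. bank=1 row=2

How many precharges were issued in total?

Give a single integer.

Answer: 6

Derivation:
Acc 1: bank1 row3 -> MISS (open row3); precharges=0
Acc 2: bank0 row0 -> MISS (open row0); precharges=0
Acc 3: bank1 row2 -> MISS (open row2); precharges=1
Acc 4: bank1 row4 -> MISS (open row4); precharges=2
Acc 5: bank1 row1 -> MISS (open row1); precharges=3
Acc 6: bank1 row1 -> HIT
Acc 7: bank0 row0 -> HIT
Acc 8: bank0 row2 -> MISS (open row2); precharges=4
Acc 9: bank0 row2 -> HIT
Acc 10: bank0 row2 -> HIT
Acc 11: bank1 row4 -> MISS (open row4); precharges=5
Acc 12: bank1 row2 -> MISS (open row2); precharges=6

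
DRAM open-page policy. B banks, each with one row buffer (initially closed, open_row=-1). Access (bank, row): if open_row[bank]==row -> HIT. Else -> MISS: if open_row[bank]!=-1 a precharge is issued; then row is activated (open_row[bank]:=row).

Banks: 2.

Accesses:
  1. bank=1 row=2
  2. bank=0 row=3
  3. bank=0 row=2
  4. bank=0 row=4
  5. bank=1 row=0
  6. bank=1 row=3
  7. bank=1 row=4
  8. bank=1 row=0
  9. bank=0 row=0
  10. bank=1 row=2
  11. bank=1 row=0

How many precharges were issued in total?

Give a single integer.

Answer: 9

Derivation:
Acc 1: bank1 row2 -> MISS (open row2); precharges=0
Acc 2: bank0 row3 -> MISS (open row3); precharges=0
Acc 3: bank0 row2 -> MISS (open row2); precharges=1
Acc 4: bank0 row4 -> MISS (open row4); precharges=2
Acc 5: bank1 row0 -> MISS (open row0); precharges=3
Acc 6: bank1 row3 -> MISS (open row3); precharges=4
Acc 7: bank1 row4 -> MISS (open row4); precharges=5
Acc 8: bank1 row0 -> MISS (open row0); precharges=6
Acc 9: bank0 row0 -> MISS (open row0); precharges=7
Acc 10: bank1 row2 -> MISS (open row2); precharges=8
Acc 11: bank1 row0 -> MISS (open row0); precharges=9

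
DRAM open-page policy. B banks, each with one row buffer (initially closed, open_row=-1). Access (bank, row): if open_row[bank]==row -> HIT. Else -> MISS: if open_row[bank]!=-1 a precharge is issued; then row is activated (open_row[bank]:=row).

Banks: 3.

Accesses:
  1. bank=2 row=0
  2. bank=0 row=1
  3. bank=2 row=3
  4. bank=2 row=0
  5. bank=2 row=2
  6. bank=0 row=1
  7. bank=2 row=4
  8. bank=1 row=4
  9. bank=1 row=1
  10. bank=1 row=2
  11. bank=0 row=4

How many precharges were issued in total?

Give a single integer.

Answer: 7

Derivation:
Acc 1: bank2 row0 -> MISS (open row0); precharges=0
Acc 2: bank0 row1 -> MISS (open row1); precharges=0
Acc 3: bank2 row3 -> MISS (open row3); precharges=1
Acc 4: bank2 row0 -> MISS (open row0); precharges=2
Acc 5: bank2 row2 -> MISS (open row2); precharges=3
Acc 6: bank0 row1 -> HIT
Acc 7: bank2 row4 -> MISS (open row4); precharges=4
Acc 8: bank1 row4 -> MISS (open row4); precharges=4
Acc 9: bank1 row1 -> MISS (open row1); precharges=5
Acc 10: bank1 row2 -> MISS (open row2); precharges=6
Acc 11: bank0 row4 -> MISS (open row4); precharges=7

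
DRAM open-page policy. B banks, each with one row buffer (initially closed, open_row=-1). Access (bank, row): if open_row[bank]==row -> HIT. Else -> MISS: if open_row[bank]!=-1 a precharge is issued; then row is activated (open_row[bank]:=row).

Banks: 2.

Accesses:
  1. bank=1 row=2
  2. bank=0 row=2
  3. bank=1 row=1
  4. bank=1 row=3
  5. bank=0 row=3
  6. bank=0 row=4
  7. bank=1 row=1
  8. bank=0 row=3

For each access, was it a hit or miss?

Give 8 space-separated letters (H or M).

Acc 1: bank1 row2 -> MISS (open row2); precharges=0
Acc 2: bank0 row2 -> MISS (open row2); precharges=0
Acc 3: bank1 row1 -> MISS (open row1); precharges=1
Acc 4: bank1 row3 -> MISS (open row3); precharges=2
Acc 5: bank0 row3 -> MISS (open row3); precharges=3
Acc 6: bank0 row4 -> MISS (open row4); precharges=4
Acc 7: bank1 row1 -> MISS (open row1); precharges=5
Acc 8: bank0 row3 -> MISS (open row3); precharges=6

Answer: M M M M M M M M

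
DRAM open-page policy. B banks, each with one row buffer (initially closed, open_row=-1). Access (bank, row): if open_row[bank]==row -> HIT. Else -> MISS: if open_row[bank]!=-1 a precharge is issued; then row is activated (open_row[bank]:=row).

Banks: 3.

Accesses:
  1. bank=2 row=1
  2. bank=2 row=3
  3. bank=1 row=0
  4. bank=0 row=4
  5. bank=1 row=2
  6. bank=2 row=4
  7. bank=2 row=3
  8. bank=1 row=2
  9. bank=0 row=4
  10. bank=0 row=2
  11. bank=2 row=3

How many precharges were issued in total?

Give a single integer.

Answer: 5

Derivation:
Acc 1: bank2 row1 -> MISS (open row1); precharges=0
Acc 2: bank2 row3 -> MISS (open row3); precharges=1
Acc 3: bank1 row0 -> MISS (open row0); precharges=1
Acc 4: bank0 row4 -> MISS (open row4); precharges=1
Acc 5: bank1 row2 -> MISS (open row2); precharges=2
Acc 6: bank2 row4 -> MISS (open row4); precharges=3
Acc 7: bank2 row3 -> MISS (open row3); precharges=4
Acc 8: bank1 row2 -> HIT
Acc 9: bank0 row4 -> HIT
Acc 10: bank0 row2 -> MISS (open row2); precharges=5
Acc 11: bank2 row3 -> HIT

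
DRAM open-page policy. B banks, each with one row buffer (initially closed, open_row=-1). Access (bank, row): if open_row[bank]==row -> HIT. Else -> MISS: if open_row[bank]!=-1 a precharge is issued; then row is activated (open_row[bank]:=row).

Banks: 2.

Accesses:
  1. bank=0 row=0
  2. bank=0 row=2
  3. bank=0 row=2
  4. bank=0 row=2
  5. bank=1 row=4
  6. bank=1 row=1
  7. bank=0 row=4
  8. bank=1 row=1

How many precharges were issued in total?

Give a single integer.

Answer: 3

Derivation:
Acc 1: bank0 row0 -> MISS (open row0); precharges=0
Acc 2: bank0 row2 -> MISS (open row2); precharges=1
Acc 3: bank0 row2 -> HIT
Acc 4: bank0 row2 -> HIT
Acc 5: bank1 row4 -> MISS (open row4); precharges=1
Acc 6: bank1 row1 -> MISS (open row1); precharges=2
Acc 7: bank0 row4 -> MISS (open row4); precharges=3
Acc 8: bank1 row1 -> HIT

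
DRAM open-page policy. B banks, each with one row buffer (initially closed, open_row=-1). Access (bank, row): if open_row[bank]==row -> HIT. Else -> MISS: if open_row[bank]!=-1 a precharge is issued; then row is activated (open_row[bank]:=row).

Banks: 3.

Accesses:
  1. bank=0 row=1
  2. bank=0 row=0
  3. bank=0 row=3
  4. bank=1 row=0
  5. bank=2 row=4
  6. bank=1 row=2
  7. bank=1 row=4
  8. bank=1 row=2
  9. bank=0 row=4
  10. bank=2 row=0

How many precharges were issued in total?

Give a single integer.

Acc 1: bank0 row1 -> MISS (open row1); precharges=0
Acc 2: bank0 row0 -> MISS (open row0); precharges=1
Acc 3: bank0 row3 -> MISS (open row3); precharges=2
Acc 4: bank1 row0 -> MISS (open row0); precharges=2
Acc 5: bank2 row4 -> MISS (open row4); precharges=2
Acc 6: bank1 row2 -> MISS (open row2); precharges=3
Acc 7: bank1 row4 -> MISS (open row4); precharges=4
Acc 8: bank1 row2 -> MISS (open row2); precharges=5
Acc 9: bank0 row4 -> MISS (open row4); precharges=6
Acc 10: bank2 row0 -> MISS (open row0); precharges=7

Answer: 7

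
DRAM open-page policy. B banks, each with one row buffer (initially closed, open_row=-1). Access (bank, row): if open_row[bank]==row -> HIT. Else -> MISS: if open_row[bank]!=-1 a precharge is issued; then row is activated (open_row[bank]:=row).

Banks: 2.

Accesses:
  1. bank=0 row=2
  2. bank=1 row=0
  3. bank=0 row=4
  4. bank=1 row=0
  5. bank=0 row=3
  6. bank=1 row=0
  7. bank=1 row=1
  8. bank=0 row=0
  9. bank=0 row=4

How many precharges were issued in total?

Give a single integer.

Answer: 5

Derivation:
Acc 1: bank0 row2 -> MISS (open row2); precharges=0
Acc 2: bank1 row0 -> MISS (open row0); precharges=0
Acc 3: bank0 row4 -> MISS (open row4); precharges=1
Acc 4: bank1 row0 -> HIT
Acc 5: bank0 row3 -> MISS (open row3); precharges=2
Acc 6: bank1 row0 -> HIT
Acc 7: bank1 row1 -> MISS (open row1); precharges=3
Acc 8: bank0 row0 -> MISS (open row0); precharges=4
Acc 9: bank0 row4 -> MISS (open row4); precharges=5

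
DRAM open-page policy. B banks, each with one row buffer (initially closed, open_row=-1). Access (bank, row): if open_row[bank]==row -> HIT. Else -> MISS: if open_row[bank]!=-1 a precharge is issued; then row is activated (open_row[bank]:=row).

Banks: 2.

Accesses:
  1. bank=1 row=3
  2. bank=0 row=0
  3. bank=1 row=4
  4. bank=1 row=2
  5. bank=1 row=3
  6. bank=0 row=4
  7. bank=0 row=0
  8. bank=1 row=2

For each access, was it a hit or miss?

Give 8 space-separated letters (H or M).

Answer: M M M M M M M M

Derivation:
Acc 1: bank1 row3 -> MISS (open row3); precharges=0
Acc 2: bank0 row0 -> MISS (open row0); precharges=0
Acc 3: bank1 row4 -> MISS (open row4); precharges=1
Acc 4: bank1 row2 -> MISS (open row2); precharges=2
Acc 5: bank1 row3 -> MISS (open row3); precharges=3
Acc 6: bank0 row4 -> MISS (open row4); precharges=4
Acc 7: bank0 row0 -> MISS (open row0); precharges=5
Acc 8: bank1 row2 -> MISS (open row2); precharges=6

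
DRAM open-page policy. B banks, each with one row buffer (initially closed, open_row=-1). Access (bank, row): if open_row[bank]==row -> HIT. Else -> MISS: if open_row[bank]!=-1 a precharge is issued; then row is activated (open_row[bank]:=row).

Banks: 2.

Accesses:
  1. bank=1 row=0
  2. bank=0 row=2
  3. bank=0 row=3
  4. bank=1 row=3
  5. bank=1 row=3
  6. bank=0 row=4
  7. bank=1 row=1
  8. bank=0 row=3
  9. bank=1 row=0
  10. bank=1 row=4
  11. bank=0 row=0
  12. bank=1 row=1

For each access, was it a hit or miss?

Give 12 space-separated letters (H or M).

Acc 1: bank1 row0 -> MISS (open row0); precharges=0
Acc 2: bank0 row2 -> MISS (open row2); precharges=0
Acc 3: bank0 row3 -> MISS (open row3); precharges=1
Acc 4: bank1 row3 -> MISS (open row3); precharges=2
Acc 5: bank1 row3 -> HIT
Acc 6: bank0 row4 -> MISS (open row4); precharges=3
Acc 7: bank1 row1 -> MISS (open row1); precharges=4
Acc 8: bank0 row3 -> MISS (open row3); precharges=5
Acc 9: bank1 row0 -> MISS (open row0); precharges=6
Acc 10: bank1 row4 -> MISS (open row4); precharges=7
Acc 11: bank0 row0 -> MISS (open row0); precharges=8
Acc 12: bank1 row1 -> MISS (open row1); precharges=9

Answer: M M M M H M M M M M M M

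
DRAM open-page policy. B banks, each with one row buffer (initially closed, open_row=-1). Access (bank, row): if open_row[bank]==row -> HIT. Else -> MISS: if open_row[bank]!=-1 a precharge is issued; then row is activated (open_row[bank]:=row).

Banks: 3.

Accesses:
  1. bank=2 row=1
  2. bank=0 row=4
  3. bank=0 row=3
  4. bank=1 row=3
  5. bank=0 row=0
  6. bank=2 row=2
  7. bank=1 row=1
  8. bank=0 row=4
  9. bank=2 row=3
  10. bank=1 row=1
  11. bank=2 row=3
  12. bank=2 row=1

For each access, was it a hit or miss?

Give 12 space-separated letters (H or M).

Answer: M M M M M M M M M H H M

Derivation:
Acc 1: bank2 row1 -> MISS (open row1); precharges=0
Acc 2: bank0 row4 -> MISS (open row4); precharges=0
Acc 3: bank0 row3 -> MISS (open row3); precharges=1
Acc 4: bank1 row3 -> MISS (open row3); precharges=1
Acc 5: bank0 row0 -> MISS (open row0); precharges=2
Acc 6: bank2 row2 -> MISS (open row2); precharges=3
Acc 7: bank1 row1 -> MISS (open row1); precharges=4
Acc 8: bank0 row4 -> MISS (open row4); precharges=5
Acc 9: bank2 row3 -> MISS (open row3); precharges=6
Acc 10: bank1 row1 -> HIT
Acc 11: bank2 row3 -> HIT
Acc 12: bank2 row1 -> MISS (open row1); precharges=7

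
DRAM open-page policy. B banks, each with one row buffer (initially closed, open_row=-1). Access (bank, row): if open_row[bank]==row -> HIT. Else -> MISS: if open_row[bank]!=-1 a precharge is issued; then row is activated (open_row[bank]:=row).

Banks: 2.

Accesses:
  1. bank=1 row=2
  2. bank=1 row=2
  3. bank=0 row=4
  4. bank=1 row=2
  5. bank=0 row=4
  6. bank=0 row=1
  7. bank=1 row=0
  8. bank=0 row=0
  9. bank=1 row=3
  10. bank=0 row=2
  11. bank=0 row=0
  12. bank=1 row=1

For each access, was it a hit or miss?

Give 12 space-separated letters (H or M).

Answer: M H M H H M M M M M M M

Derivation:
Acc 1: bank1 row2 -> MISS (open row2); precharges=0
Acc 2: bank1 row2 -> HIT
Acc 3: bank0 row4 -> MISS (open row4); precharges=0
Acc 4: bank1 row2 -> HIT
Acc 5: bank0 row4 -> HIT
Acc 6: bank0 row1 -> MISS (open row1); precharges=1
Acc 7: bank1 row0 -> MISS (open row0); precharges=2
Acc 8: bank0 row0 -> MISS (open row0); precharges=3
Acc 9: bank1 row3 -> MISS (open row3); precharges=4
Acc 10: bank0 row2 -> MISS (open row2); precharges=5
Acc 11: bank0 row0 -> MISS (open row0); precharges=6
Acc 12: bank1 row1 -> MISS (open row1); precharges=7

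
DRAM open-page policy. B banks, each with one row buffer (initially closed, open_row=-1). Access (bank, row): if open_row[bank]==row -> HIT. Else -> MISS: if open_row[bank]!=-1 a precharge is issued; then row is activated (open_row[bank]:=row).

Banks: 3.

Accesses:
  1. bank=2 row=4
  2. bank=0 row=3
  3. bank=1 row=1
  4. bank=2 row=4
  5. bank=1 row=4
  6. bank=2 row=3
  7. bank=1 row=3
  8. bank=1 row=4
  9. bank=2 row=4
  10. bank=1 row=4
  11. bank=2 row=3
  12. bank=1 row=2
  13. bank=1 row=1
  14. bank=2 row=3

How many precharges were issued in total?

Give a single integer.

Answer: 8

Derivation:
Acc 1: bank2 row4 -> MISS (open row4); precharges=0
Acc 2: bank0 row3 -> MISS (open row3); precharges=0
Acc 3: bank1 row1 -> MISS (open row1); precharges=0
Acc 4: bank2 row4 -> HIT
Acc 5: bank1 row4 -> MISS (open row4); precharges=1
Acc 6: bank2 row3 -> MISS (open row3); precharges=2
Acc 7: bank1 row3 -> MISS (open row3); precharges=3
Acc 8: bank1 row4 -> MISS (open row4); precharges=4
Acc 9: bank2 row4 -> MISS (open row4); precharges=5
Acc 10: bank1 row4 -> HIT
Acc 11: bank2 row3 -> MISS (open row3); precharges=6
Acc 12: bank1 row2 -> MISS (open row2); precharges=7
Acc 13: bank1 row1 -> MISS (open row1); precharges=8
Acc 14: bank2 row3 -> HIT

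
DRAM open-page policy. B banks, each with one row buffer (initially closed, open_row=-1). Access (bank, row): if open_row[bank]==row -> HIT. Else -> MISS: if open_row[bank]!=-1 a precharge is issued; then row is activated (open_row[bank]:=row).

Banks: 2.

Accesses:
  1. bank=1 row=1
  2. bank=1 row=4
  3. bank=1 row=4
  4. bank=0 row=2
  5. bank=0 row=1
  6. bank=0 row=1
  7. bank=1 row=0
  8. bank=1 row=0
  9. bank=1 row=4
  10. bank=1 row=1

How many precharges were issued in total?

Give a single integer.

Answer: 5

Derivation:
Acc 1: bank1 row1 -> MISS (open row1); precharges=0
Acc 2: bank1 row4 -> MISS (open row4); precharges=1
Acc 3: bank1 row4 -> HIT
Acc 4: bank0 row2 -> MISS (open row2); precharges=1
Acc 5: bank0 row1 -> MISS (open row1); precharges=2
Acc 6: bank0 row1 -> HIT
Acc 7: bank1 row0 -> MISS (open row0); precharges=3
Acc 8: bank1 row0 -> HIT
Acc 9: bank1 row4 -> MISS (open row4); precharges=4
Acc 10: bank1 row1 -> MISS (open row1); precharges=5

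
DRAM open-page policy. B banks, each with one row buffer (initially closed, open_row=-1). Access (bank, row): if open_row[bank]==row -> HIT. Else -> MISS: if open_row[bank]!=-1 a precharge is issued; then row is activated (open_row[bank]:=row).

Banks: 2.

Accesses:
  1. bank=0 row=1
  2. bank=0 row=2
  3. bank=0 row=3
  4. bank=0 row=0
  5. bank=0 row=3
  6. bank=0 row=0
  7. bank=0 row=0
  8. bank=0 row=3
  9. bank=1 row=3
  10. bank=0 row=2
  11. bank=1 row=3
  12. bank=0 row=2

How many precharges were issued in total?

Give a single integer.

Answer: 7

Derivation:
Acc 1: bank0 row1 -> MISS (open row1); precharges=0
Acc 2: bank0 row2 -> MISS (open row2); precharges=1
Acc 3: bank0 row3 -> MISS (open row3); precharges=2
Acc 4: bank0 row0 -> MISS (open row0); precharges=3
Acc 5: bank0 row3 -> MISS (open row3); precharges=4
Acc 6: bank0 row0 -> MISS (open row0); precharges=5
Acc 7: bank0 row0 -> HIT
Acc 8: bank0 row3 -> MISS (open row3); precharges=6
Acc 9: bank1 row3 -> MISS (open row3); precharges=6
Acc 10: bank0 row2 -> MISS (open row2); precharges=7
Acc 11: bank1 row3 -> HIT
Acc 12: bank0 row2 -> HIT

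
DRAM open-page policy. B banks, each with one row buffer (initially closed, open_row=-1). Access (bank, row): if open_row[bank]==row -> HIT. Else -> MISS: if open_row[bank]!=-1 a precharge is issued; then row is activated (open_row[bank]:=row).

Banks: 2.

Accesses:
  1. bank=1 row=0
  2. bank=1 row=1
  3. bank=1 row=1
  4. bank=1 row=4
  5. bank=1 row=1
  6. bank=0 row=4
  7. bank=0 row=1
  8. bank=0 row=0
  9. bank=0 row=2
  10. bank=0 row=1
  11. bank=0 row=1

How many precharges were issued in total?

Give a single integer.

Acc 1: bank1 row0 -> MISS (open row0); precharges=0
Acc 2: bank1 row1 -> MISS (open row1); precharges=1
Acc 3: bank1 row1 -> HIT
Acc 4: bank1 row4 -> MISS (open row4); precharges=2
Acc 5: bank1 row1 -> MISS (open row1); precharges=3
Acc 6: bank0 row4 -> MISS (open row4); precharges=3
Acc 7: bank0 row1 -> MISS (open row1); precharges=4
Acc 8: bank0 row0 -> MISS (open row0); precharges=5
Acc 9: bank0 row2 -> MISS (open row2); precharges=6
Acc 10: bank0 row1 -> MISS (open row1); precharges=7
Acc 11: bank0 row1 -> HIT

Answer: 7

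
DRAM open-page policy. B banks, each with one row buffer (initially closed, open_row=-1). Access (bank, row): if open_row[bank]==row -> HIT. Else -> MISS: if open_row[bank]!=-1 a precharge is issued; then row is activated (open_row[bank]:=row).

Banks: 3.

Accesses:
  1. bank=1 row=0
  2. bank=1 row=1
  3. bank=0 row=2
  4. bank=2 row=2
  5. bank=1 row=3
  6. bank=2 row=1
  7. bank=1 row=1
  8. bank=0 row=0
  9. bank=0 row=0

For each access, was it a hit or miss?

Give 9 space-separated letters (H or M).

Acc 1: bank1 row0 -> MISS (open row0); precharges=0
Acc 2: bank1 row1 -> MISS (open row1); precharges=1
Acc 3: bank0 row2 -> MISS (open row2); precharges=1
Acc 4: bank2 row2 -> MISS (open row2); precharges=1
Acc 5: bank1 row3 -> MISS (open row3); precharges=2
Acc 6: bank2 row1 -> MISS (open row1); precharges=3
Acc 7: bank1 row1 -> MISS (open row1); precharges=4
Acc 8: bank0 row0 -> MISS (open row0); precharges=5
Acc 9: bank0 row0 -> HIT

Answer: M M M M M M M M H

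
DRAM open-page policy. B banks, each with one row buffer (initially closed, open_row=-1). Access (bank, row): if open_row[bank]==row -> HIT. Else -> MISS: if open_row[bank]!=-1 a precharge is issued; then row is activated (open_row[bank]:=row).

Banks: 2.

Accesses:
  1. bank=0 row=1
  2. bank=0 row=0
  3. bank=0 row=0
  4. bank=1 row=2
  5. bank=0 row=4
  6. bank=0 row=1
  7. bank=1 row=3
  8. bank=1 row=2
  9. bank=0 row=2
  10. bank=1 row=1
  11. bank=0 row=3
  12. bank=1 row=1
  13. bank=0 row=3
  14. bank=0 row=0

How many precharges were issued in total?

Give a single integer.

Answer: 9

Derivation:
Acc 1: bank0 row1 -> MISS (open row1); precharges=0
Acc 2: bank0 row0 -> MISS (open row0); precharges=1
Acc 3: bank0 row0 -> HIT
Acc 4: bank1 row2 -> MISS (open row2); precharges=1
Acc 5: bank0 row4 -> MISS (open row4); precharges=2
Acc 6: bank0 row1 -> MISS (open row1); precharges=3
Acc 7: bank1 row3 -> MISS (open row3); precharges=4
Acc 8: bank1 row2 -> MISS (open row2); precharges=5
Acc 9: bank0 row2 -> MISS (open row2); precharges=6
Acc 10: bank1 row1 -> MISS (open row1); precharges=7
Acc 11: bank0 row3 -> MISS (open row3); precharges=8
Acc 12: bank1 row1 -> HIT
Acc 13: bank0 row3 -> HIT
Acc 14: bank0 row0 -> MISS (open row0); precharges=9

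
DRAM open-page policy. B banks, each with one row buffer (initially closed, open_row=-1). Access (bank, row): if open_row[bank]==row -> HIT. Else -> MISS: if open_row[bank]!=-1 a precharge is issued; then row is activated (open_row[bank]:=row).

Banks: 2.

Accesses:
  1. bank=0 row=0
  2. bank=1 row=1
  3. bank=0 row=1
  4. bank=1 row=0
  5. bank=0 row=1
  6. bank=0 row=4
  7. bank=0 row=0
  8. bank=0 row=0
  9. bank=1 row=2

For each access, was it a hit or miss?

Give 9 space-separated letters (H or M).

Answer: M M M M H M M H M

Derivation:
Acc 1: bank0 row0 -> MISS (open row0); precharges=0
Acc 2: bank1 row1 -> MISS (open row1); precharges=0
Acc 3: bank0 row1 -> MISS (open row1); precharges=1
Acc 4: bank1 row0 -> MISS (open row0); precharges=2
Acc 5: bank0 row1 -> HIT
Acc 6: bank0 row4 -> MISS (open row4); precharges=3
Acc 7: bank0 row0 -> MISS (open row0); precharges=4
Acc 8: bank0 row0 -> HIT
Acc 9: bank1 row2 -> MISS (open row2); precharges=5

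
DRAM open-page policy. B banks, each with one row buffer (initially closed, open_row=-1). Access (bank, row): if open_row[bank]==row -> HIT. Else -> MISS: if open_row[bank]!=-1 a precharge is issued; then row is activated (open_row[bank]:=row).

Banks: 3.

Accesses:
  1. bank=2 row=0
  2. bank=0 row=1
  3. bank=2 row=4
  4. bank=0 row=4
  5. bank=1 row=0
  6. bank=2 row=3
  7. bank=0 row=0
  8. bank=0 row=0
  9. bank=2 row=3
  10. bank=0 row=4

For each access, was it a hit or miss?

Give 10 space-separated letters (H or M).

Acc 1: bank2 row0 -> MISS (open row0); precharges=0
Acc 2: bank0 row1 -> MISS (open row1); precharges=0
Acc 3: bank2 row4 -> MISS (open row4); precharges=1
Acc 4: bank0 row4 -> MISS (open row4); precharges=2
Acc 5: bank1 row0 -> MISS (open row0); precharges=2
Acc 6: bank2 row3 -> MISS (open row3); precharges=3
Acc 7: bank0 row0 -> MISS (open row0); precharges=4
Acc 8: bank0 row0 -> HIT
Acc 9: bank2 row3 -> HIT
Acc 10: bank0 row4 -> MISS (open row4); precharges=5

Answer: M M M M M M M H H M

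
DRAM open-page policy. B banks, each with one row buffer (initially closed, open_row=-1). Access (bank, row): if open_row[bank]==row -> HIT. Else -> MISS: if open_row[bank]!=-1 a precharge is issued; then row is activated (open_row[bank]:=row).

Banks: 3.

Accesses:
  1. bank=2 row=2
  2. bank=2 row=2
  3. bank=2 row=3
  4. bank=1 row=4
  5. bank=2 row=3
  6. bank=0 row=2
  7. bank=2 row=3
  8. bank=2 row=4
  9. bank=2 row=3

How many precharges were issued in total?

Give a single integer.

Acc 1: bank2 row2 -> MISS (open row2); precharges=0
Acc 2: bank2 row2 -> HIT
Acc 3: bank2 row3 -> MISS (open row3); precharges=1
Acc 4: bank1 row4 -> MISS (open row4); precharges=1
Acc 5: bank2 row3 -> HIT
Acc 6: bank0 row2 -> MISS (open row2); precharges=1
Acc 7: bank2 row3 -> HIT
Acc 8: bank2 row4 -> MISS (open row4); precharges=2
Acc 9: bank2 row3 -> MISS (open row3); precharges=3

Answer: 3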